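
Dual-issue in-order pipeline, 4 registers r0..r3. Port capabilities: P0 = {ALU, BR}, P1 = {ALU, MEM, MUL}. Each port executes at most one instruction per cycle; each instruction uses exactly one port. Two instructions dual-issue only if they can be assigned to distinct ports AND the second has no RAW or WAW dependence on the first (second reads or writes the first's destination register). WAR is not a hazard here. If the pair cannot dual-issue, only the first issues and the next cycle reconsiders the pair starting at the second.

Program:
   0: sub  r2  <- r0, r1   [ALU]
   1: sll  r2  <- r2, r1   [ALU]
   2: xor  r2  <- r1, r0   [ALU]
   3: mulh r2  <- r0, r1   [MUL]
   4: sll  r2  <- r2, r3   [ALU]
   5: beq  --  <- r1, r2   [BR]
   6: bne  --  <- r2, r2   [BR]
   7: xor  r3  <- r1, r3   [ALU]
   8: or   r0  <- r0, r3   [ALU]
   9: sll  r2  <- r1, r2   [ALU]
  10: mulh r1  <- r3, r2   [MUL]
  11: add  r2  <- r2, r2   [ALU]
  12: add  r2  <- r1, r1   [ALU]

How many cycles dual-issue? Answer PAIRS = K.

PAIRS = 3

  cy0 -> i0 (sub) RAW+WAW r2
  cy1 -> i1 (sll) WAW r2
  cy2 -> i2 (xor) WAW r2
  cy3 -> i3 (mulh) RAW+WAW r2
  cy4 -> i4 (sll) RAW r2
  cy5 -> i5 (beq) no-port BR/BR
  cy6 -> i6/i7 (bne xor) 2-wide
  cy7 -> i8/i9 (or sll) 2-wide
  cy8 -> i10/i11 (mulh add) 2-wide
  cy9 -> i12 (add) tail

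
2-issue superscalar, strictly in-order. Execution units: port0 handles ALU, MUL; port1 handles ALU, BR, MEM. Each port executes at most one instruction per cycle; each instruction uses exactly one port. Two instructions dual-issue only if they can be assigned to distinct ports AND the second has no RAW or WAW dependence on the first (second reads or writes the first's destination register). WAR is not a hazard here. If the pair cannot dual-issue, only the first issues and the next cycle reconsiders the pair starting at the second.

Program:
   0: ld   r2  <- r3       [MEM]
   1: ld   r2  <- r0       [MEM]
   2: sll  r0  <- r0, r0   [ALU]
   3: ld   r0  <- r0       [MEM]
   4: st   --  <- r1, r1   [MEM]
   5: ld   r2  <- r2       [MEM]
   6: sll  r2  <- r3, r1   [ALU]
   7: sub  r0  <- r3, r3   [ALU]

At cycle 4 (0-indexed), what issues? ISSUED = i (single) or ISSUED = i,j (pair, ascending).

ISSUED = 5

  cy0 -> i0 (ld.MEM) no-port MEM/MEM
  cy1 -> i1&i2 (ld.MEM;sll.ALU) pair
  cy2 -> i3 (ld.MEM) no-port MEM/MEM
  cy3 -> i4 (st.MEM) no-port MEM/MEM
  cy4 -> i5 (ld.MEM) WAW r2
  cy5 -> i6&i7 (sll.ALU;sub.ALU) pair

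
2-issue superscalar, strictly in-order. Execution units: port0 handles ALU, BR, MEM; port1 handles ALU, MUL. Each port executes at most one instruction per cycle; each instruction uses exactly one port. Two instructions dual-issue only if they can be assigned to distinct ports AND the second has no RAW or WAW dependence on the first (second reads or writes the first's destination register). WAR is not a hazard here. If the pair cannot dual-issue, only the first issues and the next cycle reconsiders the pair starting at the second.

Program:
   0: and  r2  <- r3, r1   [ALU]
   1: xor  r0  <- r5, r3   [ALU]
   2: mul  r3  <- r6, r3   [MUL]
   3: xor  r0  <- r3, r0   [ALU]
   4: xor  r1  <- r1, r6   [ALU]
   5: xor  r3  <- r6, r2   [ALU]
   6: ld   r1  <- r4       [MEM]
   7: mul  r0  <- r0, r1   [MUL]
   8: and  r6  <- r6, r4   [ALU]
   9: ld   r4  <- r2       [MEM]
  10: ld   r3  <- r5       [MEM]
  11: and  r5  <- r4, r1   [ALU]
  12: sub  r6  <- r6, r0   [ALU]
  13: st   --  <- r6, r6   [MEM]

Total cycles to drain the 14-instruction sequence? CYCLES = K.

[0] i0,i1  and+xor  -- 2-wide
[1] i2  mul  -- RAW r3
[2] i3,i4  xor+xor  -- 2-wide
[3] i5,i6  xor+ld  -- 2-wide
[4] i7,i8  mul+and  -- 2-wide
[5] i9  ld  -- no-port MEM/MEM
[6] i10,i11  ld+and  -- 2-wide
[7] i12  sub  -- RAW r6
[8] i13  st  -- tail

CYCLES = 9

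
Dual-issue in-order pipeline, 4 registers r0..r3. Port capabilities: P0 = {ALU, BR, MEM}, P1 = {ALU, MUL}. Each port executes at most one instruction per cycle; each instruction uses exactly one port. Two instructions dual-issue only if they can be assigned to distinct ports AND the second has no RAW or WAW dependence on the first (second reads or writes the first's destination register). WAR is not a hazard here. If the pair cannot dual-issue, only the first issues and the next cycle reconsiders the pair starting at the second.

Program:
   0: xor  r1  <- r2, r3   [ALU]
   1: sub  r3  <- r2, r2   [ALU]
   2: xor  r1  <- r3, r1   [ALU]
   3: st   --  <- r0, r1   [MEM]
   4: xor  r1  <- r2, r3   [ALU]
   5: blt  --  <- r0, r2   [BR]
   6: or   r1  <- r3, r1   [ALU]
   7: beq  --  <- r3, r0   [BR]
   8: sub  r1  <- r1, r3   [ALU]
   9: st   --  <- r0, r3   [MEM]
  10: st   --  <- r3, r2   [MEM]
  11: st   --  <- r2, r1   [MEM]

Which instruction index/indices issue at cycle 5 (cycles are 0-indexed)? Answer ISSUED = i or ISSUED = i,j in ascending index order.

ISSUED = 9

0. xor;sub @i0&i1  | dual
1. xor @i2  | RAW r1
2. st;xor @i3&i4  | dual
3. blt;or @i5&i6  | dual
4. beq;sub @i7&i8  | dual
5. st @i9  | no-port MEM/MEM
6. st @i10  | no-port MEM/MEM
7. st @i11  | tail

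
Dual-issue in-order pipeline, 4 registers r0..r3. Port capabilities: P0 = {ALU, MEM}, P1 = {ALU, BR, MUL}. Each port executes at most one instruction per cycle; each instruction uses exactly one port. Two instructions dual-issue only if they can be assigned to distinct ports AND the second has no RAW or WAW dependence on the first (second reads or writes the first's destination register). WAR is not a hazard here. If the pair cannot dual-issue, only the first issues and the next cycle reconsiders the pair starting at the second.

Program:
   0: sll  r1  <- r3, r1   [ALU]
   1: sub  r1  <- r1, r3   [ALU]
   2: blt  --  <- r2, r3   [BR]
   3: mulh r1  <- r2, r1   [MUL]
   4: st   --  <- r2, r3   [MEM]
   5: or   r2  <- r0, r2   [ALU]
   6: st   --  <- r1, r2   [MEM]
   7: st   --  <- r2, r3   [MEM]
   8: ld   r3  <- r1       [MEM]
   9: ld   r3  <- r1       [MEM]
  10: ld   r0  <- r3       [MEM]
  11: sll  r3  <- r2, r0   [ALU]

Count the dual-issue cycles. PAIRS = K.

PAIRS = 2

c0: i0 sll  RAW+WAW r1
c1: i1/i2 sub+blt  pair
c2: i3/i4 mulh+st  pair
c3: i5 or  RAW r2
c4: i6 st  no-port MEM/MEM
c5: i7 st  no-port MEM/MEM
c6: i8 ld  no-port MEM/MEM
c7: i9 ld  no-port MEM/MEM
c8: i10 ld  RAW r0
c9: i11 sll  tail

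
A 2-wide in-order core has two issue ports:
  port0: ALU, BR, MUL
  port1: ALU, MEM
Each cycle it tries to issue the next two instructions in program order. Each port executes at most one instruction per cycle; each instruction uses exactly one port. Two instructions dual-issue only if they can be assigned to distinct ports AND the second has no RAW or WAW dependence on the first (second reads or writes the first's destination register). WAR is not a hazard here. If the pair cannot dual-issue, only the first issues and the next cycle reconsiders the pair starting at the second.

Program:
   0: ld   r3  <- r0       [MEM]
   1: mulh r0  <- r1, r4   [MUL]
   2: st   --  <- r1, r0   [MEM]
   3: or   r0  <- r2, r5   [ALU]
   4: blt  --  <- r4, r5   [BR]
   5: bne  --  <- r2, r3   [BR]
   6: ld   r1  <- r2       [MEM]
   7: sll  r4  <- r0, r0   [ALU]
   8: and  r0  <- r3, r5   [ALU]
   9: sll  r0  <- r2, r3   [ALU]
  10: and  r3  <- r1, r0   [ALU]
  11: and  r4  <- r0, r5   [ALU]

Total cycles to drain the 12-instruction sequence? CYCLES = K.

CYCLES = 7

t=0 i0&i1:ld;mulh ; pair
t=1 i2&i3:st;or ; pair
t=2 i4:blt ; no-port BR/BR
t=3 i5&i6:bne;ld ; pair
t=4 i7&i8:sll;and ; pair
t=5 i9:sll ; RAW r0
t=6 i10&i11:and;and ; pair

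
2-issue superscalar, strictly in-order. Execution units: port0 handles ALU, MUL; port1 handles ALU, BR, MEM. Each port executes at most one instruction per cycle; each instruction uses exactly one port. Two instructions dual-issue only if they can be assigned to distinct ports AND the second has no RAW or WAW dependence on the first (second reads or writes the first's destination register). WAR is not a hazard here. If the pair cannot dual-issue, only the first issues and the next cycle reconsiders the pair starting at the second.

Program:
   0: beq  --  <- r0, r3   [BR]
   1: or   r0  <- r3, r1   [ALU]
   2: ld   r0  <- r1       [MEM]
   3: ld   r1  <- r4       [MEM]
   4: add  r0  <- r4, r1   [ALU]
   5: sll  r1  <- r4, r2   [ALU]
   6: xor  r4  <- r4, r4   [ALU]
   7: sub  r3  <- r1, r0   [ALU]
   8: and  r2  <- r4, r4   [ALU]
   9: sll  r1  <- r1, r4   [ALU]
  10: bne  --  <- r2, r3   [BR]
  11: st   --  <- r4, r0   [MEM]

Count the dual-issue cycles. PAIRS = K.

PAIRS = 4

c0: i0/i1 beq.BR or.ALU  pair
c1: i2 ld.MEM  no-port MEM/MEM
c2: i3 ld.MEM  RAW r1
c3: i4/i5 add.ALU sll.ALU  pair
c4: i6/i7 xor.ALU sub.ALU  pair
c5: i8/i9 and.ALU sll.ALU  pair
c6: i10 bne.BR  no-port BR/MEM
c7: i11 st.MEM  tail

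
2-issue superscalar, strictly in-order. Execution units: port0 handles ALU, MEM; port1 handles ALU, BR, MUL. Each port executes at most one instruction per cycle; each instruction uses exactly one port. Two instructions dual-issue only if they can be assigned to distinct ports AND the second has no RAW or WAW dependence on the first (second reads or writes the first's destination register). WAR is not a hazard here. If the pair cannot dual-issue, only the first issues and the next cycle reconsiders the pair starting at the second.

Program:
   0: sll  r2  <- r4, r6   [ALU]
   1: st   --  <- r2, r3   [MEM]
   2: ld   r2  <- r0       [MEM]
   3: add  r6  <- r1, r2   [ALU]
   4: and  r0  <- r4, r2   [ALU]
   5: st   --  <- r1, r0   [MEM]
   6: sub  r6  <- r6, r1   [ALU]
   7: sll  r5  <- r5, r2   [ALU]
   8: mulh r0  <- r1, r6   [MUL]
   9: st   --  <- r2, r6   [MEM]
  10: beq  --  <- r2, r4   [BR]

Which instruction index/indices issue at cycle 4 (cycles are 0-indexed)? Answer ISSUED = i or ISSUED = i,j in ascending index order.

ISSUED = 5,6

  cy0 -> i0 (sll) RAW r2
  cy1 -> i1 (st) no-port MEM/MEM
  cy2 -> i2 (ld) RAW r2
  cy3 -> i3&i4 (add and) dual
  cy4 -> i5&i6 (st sub) dual
  cy5 -> i7&i8 (sll mulh) dual
  cy6 -> i9&i10 (st beq) dual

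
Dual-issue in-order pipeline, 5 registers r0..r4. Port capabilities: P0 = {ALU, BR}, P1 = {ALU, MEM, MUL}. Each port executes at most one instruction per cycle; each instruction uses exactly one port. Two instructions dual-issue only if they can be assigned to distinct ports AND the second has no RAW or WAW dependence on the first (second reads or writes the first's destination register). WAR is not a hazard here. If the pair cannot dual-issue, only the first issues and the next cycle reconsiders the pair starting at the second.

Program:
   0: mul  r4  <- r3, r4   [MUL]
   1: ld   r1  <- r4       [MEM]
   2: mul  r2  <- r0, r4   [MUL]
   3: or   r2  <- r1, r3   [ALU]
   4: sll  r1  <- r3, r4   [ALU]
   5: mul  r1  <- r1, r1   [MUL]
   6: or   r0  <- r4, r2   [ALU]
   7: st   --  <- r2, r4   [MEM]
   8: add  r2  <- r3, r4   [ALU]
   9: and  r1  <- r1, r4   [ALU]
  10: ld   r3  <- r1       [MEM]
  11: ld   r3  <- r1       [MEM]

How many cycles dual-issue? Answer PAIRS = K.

PAIRS = 3

c0: i0 mul.MUL  no-port MUL/MEM
c1: i1 ld.MEM  no-port MEM/MUL
c2: i2 mul.MUL  WAW r2
c3: i3,i4 or.ALU/sll.ALU  pair
c4: i5,i6 mul.MUL/or.ALU  pair
c5: i7,i8 st.MEM/add.ALU  pair
c6: i9 and.ALU  RAW r1
c7: i10 ld.MEM  no-port MEM/MEM
c8: i11 ld.MEM  tail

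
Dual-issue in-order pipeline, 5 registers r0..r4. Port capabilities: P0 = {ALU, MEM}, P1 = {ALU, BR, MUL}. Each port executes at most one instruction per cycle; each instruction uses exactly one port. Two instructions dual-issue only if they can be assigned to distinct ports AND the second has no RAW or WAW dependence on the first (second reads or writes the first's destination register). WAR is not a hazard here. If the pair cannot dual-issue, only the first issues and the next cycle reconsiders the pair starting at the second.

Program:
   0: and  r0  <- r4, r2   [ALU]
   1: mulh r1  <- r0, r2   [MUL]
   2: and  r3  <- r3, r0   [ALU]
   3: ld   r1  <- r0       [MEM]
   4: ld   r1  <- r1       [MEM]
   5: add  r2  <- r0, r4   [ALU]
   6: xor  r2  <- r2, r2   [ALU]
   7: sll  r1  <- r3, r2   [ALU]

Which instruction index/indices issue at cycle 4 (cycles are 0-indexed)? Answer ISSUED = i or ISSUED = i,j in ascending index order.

t=0 i0:and.ALU ; RAW r0
t=1 i1/i2:mulh.MUL+and.ALU ; dual
t=2 i3:ld.MEM ; no-port MEM/MEM
t=3 i4/i5:ld.MEM+add.ALU ; dual
t=4 i6:xor.ALU ; RAW r2
t=5 i7:sll.ALU ; tail

ISSUED = 6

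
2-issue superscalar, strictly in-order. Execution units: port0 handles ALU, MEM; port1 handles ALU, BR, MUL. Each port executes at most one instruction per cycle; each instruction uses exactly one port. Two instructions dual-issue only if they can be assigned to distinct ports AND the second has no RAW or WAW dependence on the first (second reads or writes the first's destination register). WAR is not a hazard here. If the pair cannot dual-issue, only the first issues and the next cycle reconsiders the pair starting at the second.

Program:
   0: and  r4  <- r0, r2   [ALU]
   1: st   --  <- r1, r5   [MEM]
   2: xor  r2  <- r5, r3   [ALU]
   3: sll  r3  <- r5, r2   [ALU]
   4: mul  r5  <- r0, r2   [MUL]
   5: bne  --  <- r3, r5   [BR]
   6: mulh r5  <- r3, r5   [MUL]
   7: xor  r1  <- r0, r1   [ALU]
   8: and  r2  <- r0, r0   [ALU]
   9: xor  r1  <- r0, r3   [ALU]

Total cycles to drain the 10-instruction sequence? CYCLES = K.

t=0 i0+i1:and.ALU st.MEM ; 2-wide
t=1 i2:xor.ALU ; RAW r2
t=2 i3+i4:sll.ALU mul.MUL ; 2-wide
t=3 i5:bne.BR ; no-port BR/MUL
t=4 i6+i7:mulh.MUL xor.ALU ; 2-wide
t=5 i8+i9:and.ALU xor.ALU ; 2-wide

CYCLES = 6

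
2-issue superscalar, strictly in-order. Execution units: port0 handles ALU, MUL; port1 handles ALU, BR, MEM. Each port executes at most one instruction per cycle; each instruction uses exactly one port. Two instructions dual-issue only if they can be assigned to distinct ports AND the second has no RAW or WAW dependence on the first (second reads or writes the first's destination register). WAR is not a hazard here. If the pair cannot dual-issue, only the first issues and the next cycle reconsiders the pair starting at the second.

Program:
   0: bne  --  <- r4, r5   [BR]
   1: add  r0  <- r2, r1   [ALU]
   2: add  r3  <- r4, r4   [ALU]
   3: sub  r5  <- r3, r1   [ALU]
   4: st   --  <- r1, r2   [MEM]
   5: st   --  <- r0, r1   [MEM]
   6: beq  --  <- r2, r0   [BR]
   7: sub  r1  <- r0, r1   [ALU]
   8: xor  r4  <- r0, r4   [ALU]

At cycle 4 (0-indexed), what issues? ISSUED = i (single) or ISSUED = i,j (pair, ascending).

[0] i0,i1  bne.BR;add.ALU  -- dual
[1] i2  add.ALU  -- RAW r3
[2] i3,i4  sub.ALU;st.MEM  -- dual
[3] i5  st.MEM  -- no-port MEM/BR
[4] i6,i7  beq.BR;sub.ALU  -- dual
[5] i8  xor.ALU  -- tail

ISSUED = 6,7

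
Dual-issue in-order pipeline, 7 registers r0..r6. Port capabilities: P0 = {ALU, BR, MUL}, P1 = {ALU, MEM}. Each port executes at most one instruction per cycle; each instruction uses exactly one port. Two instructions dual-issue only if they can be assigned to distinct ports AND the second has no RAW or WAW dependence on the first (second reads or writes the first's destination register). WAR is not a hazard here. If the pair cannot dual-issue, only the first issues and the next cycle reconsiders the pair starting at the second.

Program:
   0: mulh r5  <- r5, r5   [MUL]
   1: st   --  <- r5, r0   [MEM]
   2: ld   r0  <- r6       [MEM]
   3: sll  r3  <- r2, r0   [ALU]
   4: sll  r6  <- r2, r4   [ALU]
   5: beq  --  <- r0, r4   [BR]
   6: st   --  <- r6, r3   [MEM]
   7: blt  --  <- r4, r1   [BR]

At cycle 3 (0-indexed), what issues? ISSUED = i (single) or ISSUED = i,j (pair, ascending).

ISSUED = 3,4

t=0 i0:mulh.MUL ; RAW r5
t=1 i1:st.MEM ; no-port MEM/MEM
t=2 i2:ld.MEM ; RAW r0
t=3 i3/i4:sll.ALU+sll.ALU ; 2-wide
t=4 i5/i6:beq.BR+st.MEM ; 2-wide
t=5 i7:blt.BR ; tail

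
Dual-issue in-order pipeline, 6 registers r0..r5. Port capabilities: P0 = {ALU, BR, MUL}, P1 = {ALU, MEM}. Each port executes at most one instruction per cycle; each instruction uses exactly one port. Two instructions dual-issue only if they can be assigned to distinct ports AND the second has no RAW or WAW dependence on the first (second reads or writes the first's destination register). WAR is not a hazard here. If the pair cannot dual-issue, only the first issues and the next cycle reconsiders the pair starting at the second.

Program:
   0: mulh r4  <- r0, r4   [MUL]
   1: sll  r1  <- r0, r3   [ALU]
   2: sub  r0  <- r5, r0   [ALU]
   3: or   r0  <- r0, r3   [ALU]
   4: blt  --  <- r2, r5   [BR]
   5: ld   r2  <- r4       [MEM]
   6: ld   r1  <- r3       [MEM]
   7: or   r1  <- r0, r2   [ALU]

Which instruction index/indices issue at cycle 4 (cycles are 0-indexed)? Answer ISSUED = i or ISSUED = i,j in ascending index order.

ISSUED = 6

  cy0 -> i0&i1 (mulh+sll) dual
  cy1 -> i2 (sub) RAW+WAW r0
  cy2 -> i3&i4 (or+blt) dual
  cy3 -> i5 (ld) no-port MEM/MEM
  cy4 -> i6 (ld) WAW r1
  cy5 -> i7 (or) tail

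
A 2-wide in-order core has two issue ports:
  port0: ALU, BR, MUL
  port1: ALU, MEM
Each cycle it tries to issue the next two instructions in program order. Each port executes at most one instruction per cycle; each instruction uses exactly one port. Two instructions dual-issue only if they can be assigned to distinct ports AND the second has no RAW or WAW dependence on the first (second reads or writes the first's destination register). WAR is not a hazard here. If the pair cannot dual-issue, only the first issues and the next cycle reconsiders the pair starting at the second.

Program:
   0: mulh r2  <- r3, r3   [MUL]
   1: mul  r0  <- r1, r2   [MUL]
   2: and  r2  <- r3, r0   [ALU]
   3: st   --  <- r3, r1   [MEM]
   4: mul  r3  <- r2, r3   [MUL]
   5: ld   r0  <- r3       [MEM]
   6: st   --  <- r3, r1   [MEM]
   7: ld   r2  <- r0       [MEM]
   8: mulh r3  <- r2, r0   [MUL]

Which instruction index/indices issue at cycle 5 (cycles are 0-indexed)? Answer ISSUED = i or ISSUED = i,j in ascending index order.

ISSUED = 6

t=0 i0:mulh.MUL ; no-port MUL/MUL
t=1 i1:mul.MUL ; RAW r0
t=2 i2+i3:and.ALU/st.MEM ; dual
t=3 i4:mul.MUL ; RAW r3
t=4 i5:ld.MEM ; no-port MEM/MEM
t=5 i6:st.MEM ; no-port MEM/MEM
t=6 i7:ld.MEM ; RAW r2
t=7 i8:mulh.MUL ; tail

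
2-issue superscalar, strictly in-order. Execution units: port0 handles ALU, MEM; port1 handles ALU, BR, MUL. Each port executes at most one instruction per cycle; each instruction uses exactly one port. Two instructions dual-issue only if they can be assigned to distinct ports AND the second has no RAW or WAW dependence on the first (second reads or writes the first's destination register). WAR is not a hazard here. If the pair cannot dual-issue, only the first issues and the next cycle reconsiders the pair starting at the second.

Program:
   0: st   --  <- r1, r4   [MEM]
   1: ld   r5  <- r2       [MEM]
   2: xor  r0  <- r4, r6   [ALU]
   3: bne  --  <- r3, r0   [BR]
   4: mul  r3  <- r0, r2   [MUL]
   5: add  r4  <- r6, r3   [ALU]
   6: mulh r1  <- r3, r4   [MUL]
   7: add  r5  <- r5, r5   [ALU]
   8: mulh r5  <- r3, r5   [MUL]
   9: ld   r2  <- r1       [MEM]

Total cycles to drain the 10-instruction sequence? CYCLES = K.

c0: i0 st.MEM  no-port MEM/MEM
c1: i1,i2 ld.MEM xor.ALU  2-wide
c2: i3 bne.BR  no-port BR/MUL
c3: i4 mul.MUL  RAW r3
c4: i5 add.ALU  RAW r4
c5: i6,i7 mulh.MUL add.ALU  2-wide
c6: i8,i9 mulh.MUL ld.MEM  2-wide

CYCLES = 7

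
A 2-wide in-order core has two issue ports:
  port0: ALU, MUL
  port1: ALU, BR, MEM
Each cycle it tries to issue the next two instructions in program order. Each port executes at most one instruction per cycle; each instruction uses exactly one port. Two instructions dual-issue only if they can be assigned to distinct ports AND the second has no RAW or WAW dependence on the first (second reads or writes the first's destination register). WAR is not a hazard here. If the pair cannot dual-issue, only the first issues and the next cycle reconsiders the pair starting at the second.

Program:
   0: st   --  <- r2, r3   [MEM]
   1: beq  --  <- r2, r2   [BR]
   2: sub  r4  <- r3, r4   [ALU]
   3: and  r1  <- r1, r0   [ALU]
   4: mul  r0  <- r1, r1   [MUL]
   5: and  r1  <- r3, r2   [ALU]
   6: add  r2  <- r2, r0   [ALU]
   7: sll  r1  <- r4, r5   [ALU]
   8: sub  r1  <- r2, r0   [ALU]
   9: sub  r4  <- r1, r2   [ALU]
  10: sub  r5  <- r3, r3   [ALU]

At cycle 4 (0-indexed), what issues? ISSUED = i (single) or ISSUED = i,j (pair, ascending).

  cy0 -> i0 (st) no-port MEM/BR
  cy1 -> i1&i2 (beq+sub) 2-wide
  cy2 -> i3 (and) RAW r1
  cy3 -> i4&i5 (mul+and) 2-wide
  cy4 -> i6&i7 (add+sll) 2-wide
  cy5 -> i8 (sub) RAW r1
  cy6 -> i9&i10 (sub+sub) 2-wide

ISSUED = 6,7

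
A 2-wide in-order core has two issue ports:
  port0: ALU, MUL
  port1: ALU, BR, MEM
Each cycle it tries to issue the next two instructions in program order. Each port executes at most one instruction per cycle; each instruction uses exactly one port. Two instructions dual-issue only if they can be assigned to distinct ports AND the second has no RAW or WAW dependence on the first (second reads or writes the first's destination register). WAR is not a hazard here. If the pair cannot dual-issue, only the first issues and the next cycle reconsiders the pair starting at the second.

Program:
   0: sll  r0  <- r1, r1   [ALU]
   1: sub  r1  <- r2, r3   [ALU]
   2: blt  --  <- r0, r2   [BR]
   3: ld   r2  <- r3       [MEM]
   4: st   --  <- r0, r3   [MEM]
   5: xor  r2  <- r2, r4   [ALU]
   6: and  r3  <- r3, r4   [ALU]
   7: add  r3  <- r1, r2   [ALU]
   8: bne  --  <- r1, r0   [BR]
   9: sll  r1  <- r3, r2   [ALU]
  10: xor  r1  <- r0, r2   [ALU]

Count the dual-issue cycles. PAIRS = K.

PAIRS = 3

0. sll.ALU sub.ALU @i0+i1  | dual
1. blt.BR @i2  | no-port BR/MEM
2. ld.MEM @i3  | no-port MEM/MEM
3. st.MEM xor.ALU @i4+i5  | dual
4. and.ALU @i6  | WAW r3
5. add.ALU bne.BR @i7+i8  | dual
6. sll.ALU @i9  | WAW r1
7. xor.ALU @i10  | tail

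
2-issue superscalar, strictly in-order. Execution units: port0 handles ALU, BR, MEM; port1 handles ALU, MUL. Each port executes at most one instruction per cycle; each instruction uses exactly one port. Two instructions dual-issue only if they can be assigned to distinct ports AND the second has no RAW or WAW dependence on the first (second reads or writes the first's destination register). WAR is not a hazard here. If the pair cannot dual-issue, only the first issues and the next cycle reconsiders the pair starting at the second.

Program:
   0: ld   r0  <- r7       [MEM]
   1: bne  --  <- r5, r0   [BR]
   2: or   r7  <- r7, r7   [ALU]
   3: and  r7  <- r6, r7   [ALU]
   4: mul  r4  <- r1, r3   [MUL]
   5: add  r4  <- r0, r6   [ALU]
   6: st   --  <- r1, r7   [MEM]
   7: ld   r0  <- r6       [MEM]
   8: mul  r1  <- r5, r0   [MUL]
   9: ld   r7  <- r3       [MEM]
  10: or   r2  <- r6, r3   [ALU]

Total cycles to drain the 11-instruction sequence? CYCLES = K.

0. ld.MEM @i0  | no-port MEM/BR
1. bne.BR+or.ALU @i1/i2  | 2-wide
2. and.ALU+mul.MUL @i3/i4  | 2-wide
3. add.ALU+st.MEM @i5/i6  | 2-wide
4. ld.MEM @i7  | RAW r0
5. mul.MUL+ld.MEM @i8/i9  | 2-wide
6. or.ALU @i10  | tail

CYCLES = 7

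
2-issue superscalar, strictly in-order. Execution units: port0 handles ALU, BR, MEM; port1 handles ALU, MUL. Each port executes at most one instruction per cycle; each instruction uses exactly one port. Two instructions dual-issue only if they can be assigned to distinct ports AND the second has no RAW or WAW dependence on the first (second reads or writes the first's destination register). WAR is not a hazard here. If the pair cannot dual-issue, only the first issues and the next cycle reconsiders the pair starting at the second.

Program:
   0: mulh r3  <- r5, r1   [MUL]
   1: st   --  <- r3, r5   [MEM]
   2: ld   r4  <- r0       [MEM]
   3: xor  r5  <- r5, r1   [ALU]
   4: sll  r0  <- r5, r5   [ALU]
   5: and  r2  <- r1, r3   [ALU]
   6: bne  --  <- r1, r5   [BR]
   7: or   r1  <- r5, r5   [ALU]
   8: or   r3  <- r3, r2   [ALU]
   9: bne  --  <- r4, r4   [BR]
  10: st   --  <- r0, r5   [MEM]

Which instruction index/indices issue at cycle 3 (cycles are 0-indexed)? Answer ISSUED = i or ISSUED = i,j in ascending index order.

  cy0 -> i0 (mulh) RAW r3
  cy1 -> i1 (st) no-port MEM/MEM
  cy2 -> i2+i3 (ld/xor) 2-wide
  cy3 -> i4+i5 (sll/and) 2-wide
  cy4 -> i6+i7 (bne/or) 2-wide
  cy5 -> i8+i9 (or/bne) 2-wide
  cy6 -> i10 (st) tail

ISSUED = 4,5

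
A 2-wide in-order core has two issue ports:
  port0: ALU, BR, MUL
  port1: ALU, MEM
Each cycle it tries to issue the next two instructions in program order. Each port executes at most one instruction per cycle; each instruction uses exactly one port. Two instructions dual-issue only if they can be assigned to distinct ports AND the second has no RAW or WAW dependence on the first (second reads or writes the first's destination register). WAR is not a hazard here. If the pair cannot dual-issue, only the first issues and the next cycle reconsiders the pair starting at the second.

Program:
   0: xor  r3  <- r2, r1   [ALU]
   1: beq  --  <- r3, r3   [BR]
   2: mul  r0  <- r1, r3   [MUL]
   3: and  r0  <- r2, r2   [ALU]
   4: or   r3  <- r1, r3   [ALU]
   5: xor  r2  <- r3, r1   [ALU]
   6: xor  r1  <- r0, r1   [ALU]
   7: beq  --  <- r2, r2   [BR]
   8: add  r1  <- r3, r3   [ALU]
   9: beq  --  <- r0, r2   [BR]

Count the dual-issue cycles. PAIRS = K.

PAIRS = 3

0. xor.ALU @i0  | RAW r3
1. beq.BR @i1  | no-port BR/MUL
2. mul.MUL @i2  | WAW r0
3. and.ALU/or.ALU @i3/i4  | dual
4. xor.ALU/xor.ALU @i5/i6  | dual
5. beq.BR/add.ALU @i7/i8  | dual
6. beq.BR @i9  | tail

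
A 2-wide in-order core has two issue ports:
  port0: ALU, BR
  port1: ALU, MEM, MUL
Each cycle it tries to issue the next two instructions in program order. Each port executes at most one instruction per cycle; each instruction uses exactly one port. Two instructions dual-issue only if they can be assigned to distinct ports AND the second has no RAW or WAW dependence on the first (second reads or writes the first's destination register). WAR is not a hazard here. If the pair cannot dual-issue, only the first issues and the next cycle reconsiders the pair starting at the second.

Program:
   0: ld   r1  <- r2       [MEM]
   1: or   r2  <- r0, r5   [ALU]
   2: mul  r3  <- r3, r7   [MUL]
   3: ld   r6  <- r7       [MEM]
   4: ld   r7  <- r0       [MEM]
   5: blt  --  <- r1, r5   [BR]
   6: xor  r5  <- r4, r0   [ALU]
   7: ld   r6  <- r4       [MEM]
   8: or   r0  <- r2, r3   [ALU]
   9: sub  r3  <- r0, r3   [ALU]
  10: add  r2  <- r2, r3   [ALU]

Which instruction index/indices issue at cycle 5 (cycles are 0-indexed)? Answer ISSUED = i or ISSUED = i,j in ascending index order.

0. ld.MEM/or.ALU @i0+i1  | 2-wide
1. mul.MUL @i2  | no-port MUL/MEM
2. ld.MEM @i3  | no-port MEM/MEM
3. ld.MEM/blt.BR @i4+i5  | 2-wide
4. xor.ALU/ld.MEM @i6+i7  | 2-wide
5. or.ALU @i8  | RAW r0
6. sub.ALU @i9  | RAW r3
7. add.ALU @i10  | tail

ISSUED = 8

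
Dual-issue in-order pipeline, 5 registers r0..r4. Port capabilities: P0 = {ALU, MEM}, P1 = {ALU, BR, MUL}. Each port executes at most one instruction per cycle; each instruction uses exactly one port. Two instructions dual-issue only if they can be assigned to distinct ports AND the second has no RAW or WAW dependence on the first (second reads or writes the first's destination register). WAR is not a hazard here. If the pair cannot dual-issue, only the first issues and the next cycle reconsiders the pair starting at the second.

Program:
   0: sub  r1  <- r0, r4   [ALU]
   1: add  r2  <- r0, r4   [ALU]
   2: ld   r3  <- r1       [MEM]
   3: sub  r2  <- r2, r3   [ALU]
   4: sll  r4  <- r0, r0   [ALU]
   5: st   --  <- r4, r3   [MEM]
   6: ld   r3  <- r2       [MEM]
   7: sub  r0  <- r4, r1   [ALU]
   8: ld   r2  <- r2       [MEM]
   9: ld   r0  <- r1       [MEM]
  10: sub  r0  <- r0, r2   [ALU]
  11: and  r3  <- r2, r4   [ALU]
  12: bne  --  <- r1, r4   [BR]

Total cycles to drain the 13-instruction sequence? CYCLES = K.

0. sub/add @i0+i1  | pair
1. ld @i2  | RAW r3
2. sub/sll @i3+i4  | pair
3. st @i5  | no-port MEM/MEM
4. ld/sub @i6+i7  | pair
5. ld @i8  | no-port MEM/MEM
6. ld @i9  | RAW+WAW r0
7. sub/and @i10+i11  | pair
8. bne @i12  | tail

CYCLES = 9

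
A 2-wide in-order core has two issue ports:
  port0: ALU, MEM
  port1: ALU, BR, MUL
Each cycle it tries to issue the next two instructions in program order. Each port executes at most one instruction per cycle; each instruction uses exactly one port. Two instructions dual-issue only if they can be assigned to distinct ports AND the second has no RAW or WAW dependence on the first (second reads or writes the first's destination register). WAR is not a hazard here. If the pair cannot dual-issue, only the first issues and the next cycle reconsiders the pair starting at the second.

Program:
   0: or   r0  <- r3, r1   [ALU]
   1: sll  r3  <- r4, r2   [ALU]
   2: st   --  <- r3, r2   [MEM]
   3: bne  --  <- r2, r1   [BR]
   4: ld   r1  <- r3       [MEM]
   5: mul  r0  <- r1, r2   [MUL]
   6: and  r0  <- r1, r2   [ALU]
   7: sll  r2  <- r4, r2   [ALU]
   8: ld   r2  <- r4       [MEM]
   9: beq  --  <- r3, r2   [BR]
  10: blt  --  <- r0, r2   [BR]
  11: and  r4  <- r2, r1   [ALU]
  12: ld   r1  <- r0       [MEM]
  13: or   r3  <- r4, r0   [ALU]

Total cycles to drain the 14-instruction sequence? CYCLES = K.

CYCLES = 9

  cy0 -> i0&i1 (or.ALU sll.ALU) dual
  cy1 -> i2&i3 (st.MEM bne.BR) dual
  cy2 -> i4 (ld.MEM) RAW r1
  cy3 -> i5 (mul.MUL) WAW r0
  cy4 -> i6&i7 (and.ALU sll.ALU) dual
  cy5 -> i8 (ld.MEM) RAW r2
  cy6 -> i9 (beq.BR) no-port BR/BR
  cy7 -> i10&i11 (blt.BR and.ALU) dual
  cy8 -> i12&i13 (ld.MEM or.ALU) dual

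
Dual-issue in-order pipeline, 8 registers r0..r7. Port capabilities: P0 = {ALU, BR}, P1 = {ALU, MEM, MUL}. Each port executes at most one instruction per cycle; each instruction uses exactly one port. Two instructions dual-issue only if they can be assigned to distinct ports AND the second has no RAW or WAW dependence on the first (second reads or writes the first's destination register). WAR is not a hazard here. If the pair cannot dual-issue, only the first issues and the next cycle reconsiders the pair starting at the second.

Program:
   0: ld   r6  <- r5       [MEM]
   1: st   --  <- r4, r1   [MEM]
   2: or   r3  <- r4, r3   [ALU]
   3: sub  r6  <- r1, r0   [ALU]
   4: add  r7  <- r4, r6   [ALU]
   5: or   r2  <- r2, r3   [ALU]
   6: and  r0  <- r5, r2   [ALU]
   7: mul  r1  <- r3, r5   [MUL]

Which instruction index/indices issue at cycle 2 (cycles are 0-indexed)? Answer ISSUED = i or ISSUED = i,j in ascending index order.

t=0 i0:ld ; no-port MEM/MEM
t=1 i1/i2:st+or ; dual
t=2 i3:sub ; RAW r6
t=3 i4/i5:add+or ; dual
t=4 i6/i7:and+mul ; dual

ISSUED = 3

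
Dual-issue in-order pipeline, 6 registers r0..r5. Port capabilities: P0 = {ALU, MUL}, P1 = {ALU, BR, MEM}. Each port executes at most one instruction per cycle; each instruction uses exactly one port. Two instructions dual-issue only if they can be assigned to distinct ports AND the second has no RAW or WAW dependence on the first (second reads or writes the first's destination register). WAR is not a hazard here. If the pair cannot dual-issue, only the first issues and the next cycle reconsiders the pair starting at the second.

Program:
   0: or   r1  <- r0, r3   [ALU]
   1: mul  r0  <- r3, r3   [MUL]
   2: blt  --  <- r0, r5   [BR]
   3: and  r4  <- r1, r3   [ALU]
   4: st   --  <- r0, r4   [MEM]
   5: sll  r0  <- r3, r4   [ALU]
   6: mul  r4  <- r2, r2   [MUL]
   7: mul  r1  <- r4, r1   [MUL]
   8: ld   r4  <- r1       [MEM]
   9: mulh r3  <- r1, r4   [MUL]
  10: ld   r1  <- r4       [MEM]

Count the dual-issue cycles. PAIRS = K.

#0 head=0: or;mul i0+i1 pair
#1 head=2: blt;and i2+i3 pair
#2 head=4: st;sll i4+i5 pair
#3 head=6: mul i6 no-port MUL/MUL
#4 head=7: mul i7 RAW r1
#5 head=8: ld i8 RAW r4
#6 head=9: mulh;ld i9+i10 pair

PAIRS = 4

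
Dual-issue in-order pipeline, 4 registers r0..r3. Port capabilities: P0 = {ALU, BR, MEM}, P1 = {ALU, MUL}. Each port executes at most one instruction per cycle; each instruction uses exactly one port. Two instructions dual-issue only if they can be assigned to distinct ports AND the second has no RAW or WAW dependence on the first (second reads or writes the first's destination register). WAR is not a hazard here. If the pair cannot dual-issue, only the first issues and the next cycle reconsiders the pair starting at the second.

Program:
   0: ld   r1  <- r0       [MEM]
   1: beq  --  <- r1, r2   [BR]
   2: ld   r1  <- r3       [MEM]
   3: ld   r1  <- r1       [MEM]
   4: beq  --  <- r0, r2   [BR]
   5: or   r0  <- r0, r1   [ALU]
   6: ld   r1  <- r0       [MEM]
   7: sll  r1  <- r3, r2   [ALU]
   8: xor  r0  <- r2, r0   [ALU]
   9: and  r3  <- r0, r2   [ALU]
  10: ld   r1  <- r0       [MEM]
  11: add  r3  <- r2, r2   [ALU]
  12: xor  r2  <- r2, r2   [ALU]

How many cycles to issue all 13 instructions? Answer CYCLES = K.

CYCLES = 9

  cy0 -> i0 (ld.MEM) no-port MEM/BR
  cy1 -> i1 (beq.BR) no-port BR/MEM
  cy2 -> i2 (ld.MEM) no-port MEM/MEM
  cy3 -> i3 (ld.MEM) no-port MEM/BR
  cy4 -> i4,i5 (beq.BR or.ALU) 2-wide
  cy5 -> i6 (ld.MEM) WAW r1
  cy6 -> i7,i8 (sll.ALU xor.ALU) 2-wide
  cy7 -> i9,i10 (and.ALU ld.MEM) 2-wide
  cy8 -> i11,i12 (add.ALU xor.ALU) 2-wide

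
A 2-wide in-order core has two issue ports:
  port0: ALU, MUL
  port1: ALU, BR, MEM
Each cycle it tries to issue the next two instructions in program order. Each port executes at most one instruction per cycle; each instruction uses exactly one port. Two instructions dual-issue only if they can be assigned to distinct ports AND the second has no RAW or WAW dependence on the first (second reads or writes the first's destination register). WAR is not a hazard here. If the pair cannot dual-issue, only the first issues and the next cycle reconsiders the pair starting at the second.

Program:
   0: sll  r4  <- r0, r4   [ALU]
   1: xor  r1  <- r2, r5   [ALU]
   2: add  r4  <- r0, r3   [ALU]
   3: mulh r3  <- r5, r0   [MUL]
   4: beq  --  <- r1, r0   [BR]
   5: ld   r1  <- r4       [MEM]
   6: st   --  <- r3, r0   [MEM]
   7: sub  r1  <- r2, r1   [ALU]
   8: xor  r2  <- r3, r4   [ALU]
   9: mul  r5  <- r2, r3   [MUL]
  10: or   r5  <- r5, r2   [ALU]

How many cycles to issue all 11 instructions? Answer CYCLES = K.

0. sll;xor @i0+i1  | dual
1. add;mulh @i2+i3  | dual
2. beq @i4  | no-port BR/MEM
3. ld @i5  | no-port MEM/MEM
4. st;sub @i6+i7  | dual
5. xor @i8  | RAW r2
6. mul @i9  | RAW+WAW r5
7. or @i10  | tail

CYCLES = 8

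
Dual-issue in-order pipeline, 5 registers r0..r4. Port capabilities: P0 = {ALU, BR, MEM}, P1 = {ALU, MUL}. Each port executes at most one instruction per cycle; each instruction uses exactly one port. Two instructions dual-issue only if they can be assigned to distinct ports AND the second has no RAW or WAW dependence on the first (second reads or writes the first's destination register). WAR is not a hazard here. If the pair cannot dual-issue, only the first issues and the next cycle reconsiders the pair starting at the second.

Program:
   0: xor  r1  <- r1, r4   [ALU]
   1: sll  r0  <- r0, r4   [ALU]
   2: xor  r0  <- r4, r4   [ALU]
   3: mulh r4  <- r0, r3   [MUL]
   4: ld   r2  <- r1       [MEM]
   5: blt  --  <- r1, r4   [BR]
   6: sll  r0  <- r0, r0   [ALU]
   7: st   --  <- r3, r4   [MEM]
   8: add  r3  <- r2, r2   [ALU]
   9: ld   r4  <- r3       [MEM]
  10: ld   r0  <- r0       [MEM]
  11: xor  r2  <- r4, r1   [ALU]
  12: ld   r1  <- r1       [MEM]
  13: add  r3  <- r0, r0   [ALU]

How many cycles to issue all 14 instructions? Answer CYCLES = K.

CYCLES = 8

  cy0 -> i0,i1 (xor.ALU+sll.ALU) 2-wide
  cy1 -> i2 (xor.ALU) RAW r0
  cy2 -> i3,i4 (mulh.MUL+ld.MEM) 2-wide
  cy3 -> i5,i6 (blt.BR+sll.ALU) 2-wide
  cy4 -> i7,i8 (st.MEM+add.ALU) 2-wide
  cy5 -> i9 (ld.MEM) no-port MEM/MEM
  cy6 -> i10,i11 (ld.MEM+xor.ALU) 2-wide
  cy7 -> i12,i13 (ld.MEM+add.ALU) 2-wide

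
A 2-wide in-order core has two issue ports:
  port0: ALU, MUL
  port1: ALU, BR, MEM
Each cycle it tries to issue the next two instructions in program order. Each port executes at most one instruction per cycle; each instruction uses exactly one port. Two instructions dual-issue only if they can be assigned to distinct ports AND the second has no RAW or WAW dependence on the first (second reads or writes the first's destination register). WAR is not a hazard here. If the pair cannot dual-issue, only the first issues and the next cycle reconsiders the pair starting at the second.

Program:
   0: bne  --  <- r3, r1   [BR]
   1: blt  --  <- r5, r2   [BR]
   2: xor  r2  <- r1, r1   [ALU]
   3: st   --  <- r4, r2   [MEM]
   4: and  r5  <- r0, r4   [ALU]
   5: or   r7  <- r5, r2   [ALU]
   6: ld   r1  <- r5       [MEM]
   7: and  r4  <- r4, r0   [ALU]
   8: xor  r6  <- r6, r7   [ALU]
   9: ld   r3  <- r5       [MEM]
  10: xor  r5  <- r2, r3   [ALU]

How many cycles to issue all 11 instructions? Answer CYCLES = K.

CYCLES = 7

#0 head=0: bne.BR i0 no-port BR/BR
#1 head=1: blt.BR/xor.ALU i1,i2 dual
#2 head=3: st.MEM/and.ALU i3,i4 dual
#3 head=5: or.ALU/ld.MEM i5,i6 dual
#4 head=7: and.ALU/xor.ALU i7,i8 dual
#5 head=9: ld.MEM i9 RAW r3
#6 head=10: xor.ALU i10 tail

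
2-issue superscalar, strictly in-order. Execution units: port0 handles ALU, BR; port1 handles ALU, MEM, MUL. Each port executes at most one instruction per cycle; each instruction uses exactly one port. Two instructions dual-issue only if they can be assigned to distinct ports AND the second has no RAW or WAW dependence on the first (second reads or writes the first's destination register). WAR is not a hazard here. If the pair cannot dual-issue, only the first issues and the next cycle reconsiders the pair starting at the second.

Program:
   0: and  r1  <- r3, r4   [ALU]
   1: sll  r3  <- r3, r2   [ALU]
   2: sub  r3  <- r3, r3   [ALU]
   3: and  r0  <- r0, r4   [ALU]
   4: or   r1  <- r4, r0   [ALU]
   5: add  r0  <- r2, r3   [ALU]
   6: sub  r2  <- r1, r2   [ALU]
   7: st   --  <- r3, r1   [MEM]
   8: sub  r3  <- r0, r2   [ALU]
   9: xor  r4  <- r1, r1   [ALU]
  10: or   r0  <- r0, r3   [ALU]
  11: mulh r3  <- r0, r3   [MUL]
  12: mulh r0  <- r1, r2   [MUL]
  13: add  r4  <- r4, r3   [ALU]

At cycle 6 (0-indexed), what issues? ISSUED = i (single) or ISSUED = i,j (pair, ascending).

ISSUED = 11

#0 head=0: and.ALU+sll.ALU i0&i1 2-wide
#1 head=2: sub.ALU+and.ALU i2&i3 2-wide
#2 head=4: or.ALU+add.ALU i4&i5 2-wide
#3 head=6: sub.ALU+st.MEM i6&i7 2-wide
#4 head=8: sub.ALU+xor.ALU i8&i9 2-wide
#5 head=10: or.ALU i10 RAW r0
#6 head=11: mulh.MUL i11 no-port MUL/MUL
#7 head=12: mulh.MUL+add.ALU i12&i13 2-wide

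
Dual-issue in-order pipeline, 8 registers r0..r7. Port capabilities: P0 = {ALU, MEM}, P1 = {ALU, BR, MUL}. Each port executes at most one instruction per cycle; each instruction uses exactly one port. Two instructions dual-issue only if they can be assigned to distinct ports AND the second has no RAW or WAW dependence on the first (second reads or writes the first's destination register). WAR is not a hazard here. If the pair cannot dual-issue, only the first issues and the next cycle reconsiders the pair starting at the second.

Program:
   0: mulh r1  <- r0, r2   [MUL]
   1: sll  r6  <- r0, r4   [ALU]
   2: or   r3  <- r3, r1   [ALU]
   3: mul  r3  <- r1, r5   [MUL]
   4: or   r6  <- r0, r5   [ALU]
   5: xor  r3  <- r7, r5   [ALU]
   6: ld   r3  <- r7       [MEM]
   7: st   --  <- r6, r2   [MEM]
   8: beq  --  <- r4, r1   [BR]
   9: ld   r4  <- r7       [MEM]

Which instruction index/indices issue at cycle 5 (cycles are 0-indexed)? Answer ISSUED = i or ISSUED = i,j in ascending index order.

ISSUED = 7,8

0. mulh+sll @i0+i1  | dual
1. or @i2  | WAW r3
2. mul+or @i3+i4  | dual
3. xor @i5  | WAW r3
4. ld @i6  | no-port MEM/MEM
5. st+beq @i7+i8  | dual
6. ld @i9  | tail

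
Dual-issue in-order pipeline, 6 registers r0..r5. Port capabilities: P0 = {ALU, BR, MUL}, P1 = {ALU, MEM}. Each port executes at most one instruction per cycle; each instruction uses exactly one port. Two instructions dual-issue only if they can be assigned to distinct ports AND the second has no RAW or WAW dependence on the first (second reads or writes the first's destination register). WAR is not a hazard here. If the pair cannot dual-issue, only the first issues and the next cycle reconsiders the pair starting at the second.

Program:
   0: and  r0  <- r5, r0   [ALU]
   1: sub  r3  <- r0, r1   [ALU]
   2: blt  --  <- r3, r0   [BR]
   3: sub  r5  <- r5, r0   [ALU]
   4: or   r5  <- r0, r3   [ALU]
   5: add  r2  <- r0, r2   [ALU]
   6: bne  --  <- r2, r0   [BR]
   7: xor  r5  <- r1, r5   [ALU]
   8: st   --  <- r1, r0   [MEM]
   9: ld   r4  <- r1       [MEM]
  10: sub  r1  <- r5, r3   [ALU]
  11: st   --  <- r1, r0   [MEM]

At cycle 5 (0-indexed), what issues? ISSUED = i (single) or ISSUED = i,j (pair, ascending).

ISSUED = 8

0. and @i0  | RAW r0
1. sub @i1  | RAW r3
2. blt/sub @i2,i3  | dual
3. or/add @i4,i5  | dual
4. bne/xor @i6,i7  | dual
5. st @i8  | no-port MEM/MEM
6. ld/sub @i9,i10  | dual
7. st @i11  | tail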